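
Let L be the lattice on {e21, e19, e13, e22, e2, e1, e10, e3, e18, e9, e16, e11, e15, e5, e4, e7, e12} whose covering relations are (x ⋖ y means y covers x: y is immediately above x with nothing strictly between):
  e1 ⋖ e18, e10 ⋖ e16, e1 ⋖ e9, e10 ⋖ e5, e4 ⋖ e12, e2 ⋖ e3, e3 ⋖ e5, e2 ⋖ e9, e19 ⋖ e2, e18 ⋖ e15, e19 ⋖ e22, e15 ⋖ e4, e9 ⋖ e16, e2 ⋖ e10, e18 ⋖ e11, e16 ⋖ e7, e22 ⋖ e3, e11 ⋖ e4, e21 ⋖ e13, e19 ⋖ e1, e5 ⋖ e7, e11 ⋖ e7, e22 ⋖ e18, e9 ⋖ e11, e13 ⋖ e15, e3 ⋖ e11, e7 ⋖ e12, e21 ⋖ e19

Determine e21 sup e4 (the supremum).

e4

Common upper bounds of {e21, e4}: e12, e4.
The least among these is e4.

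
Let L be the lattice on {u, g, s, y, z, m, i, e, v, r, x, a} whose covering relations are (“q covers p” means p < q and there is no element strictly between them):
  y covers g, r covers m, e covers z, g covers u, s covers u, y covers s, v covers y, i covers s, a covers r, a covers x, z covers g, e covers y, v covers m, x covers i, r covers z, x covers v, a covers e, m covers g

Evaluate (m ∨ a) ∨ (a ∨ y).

m ∨ a = a
a ∨ y = a
a ∨ a = a

a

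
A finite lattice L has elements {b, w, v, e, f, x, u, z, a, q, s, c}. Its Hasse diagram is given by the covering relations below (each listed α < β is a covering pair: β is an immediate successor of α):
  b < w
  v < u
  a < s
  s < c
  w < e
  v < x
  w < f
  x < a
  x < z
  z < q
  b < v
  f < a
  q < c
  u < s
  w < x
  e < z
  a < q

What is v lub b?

Common upper bounds of {v, b}: a, c, q, s, u, v, x, z.
The least among these is v.

v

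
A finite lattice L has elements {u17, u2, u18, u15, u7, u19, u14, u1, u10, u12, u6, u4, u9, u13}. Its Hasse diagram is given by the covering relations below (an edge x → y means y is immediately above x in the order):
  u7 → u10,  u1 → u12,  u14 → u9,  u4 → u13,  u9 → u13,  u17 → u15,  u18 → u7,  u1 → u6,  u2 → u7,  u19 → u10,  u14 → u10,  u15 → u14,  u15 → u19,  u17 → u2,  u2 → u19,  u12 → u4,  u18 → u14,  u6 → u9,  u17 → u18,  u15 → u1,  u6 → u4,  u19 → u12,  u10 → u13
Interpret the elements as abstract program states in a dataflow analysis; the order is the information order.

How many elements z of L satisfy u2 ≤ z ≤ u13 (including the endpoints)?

The interval [u2, u13] = {u10, u12, u13, u19, u2, u4, u7}, which has 7 elements.

7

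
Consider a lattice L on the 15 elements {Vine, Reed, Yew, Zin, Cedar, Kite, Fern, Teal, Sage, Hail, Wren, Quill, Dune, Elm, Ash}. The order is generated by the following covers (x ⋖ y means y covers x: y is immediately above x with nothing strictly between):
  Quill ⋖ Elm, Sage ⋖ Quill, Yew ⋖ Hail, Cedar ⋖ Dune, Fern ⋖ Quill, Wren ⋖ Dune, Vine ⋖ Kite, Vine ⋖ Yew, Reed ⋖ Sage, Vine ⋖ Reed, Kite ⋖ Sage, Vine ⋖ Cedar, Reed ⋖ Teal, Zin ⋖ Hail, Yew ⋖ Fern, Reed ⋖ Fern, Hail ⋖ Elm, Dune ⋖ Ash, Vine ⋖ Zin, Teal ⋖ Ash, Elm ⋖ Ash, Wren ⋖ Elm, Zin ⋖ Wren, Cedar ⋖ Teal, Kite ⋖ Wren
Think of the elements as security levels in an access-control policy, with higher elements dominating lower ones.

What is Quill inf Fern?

Common lower bounds of {Quill, Fern}: Fern, Reed, Vine, Yew.
The greatest among these is Fern.

Fern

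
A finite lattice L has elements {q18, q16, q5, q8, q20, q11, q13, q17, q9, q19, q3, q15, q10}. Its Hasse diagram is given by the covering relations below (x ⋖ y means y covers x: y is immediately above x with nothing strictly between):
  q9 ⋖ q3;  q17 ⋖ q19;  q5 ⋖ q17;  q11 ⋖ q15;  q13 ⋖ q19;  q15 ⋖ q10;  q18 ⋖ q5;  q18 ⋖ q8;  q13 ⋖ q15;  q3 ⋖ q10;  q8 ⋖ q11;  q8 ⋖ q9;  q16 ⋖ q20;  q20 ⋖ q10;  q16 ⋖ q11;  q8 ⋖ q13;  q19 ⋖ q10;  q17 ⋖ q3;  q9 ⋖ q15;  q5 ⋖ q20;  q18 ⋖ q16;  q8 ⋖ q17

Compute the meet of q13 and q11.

Common lower bounds of {q13, q11}: q18, q8.
The greatest among these is q8.

q8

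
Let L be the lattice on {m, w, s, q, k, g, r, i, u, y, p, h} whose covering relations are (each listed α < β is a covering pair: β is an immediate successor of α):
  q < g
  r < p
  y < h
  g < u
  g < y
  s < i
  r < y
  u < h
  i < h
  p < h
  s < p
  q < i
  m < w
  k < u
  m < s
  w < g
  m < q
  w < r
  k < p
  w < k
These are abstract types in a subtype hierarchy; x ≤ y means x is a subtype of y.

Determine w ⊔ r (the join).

Common upper bounds of {w, r}: h, p, r, y.
The least among these is r.

r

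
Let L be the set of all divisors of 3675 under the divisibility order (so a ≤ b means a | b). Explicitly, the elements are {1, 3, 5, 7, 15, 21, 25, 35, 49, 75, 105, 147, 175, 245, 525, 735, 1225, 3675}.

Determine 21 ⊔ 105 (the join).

Common upper bounds of {21, 105}: 105, 3675, 525, 735.
The least among these is 105.

105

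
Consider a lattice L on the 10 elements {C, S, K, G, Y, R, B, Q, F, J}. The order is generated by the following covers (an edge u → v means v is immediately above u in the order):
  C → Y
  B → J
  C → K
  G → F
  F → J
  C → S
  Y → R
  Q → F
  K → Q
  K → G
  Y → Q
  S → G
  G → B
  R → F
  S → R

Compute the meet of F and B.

Common lower bounds of {F, B}: C, G, K, S.
The greatest among these is G.

G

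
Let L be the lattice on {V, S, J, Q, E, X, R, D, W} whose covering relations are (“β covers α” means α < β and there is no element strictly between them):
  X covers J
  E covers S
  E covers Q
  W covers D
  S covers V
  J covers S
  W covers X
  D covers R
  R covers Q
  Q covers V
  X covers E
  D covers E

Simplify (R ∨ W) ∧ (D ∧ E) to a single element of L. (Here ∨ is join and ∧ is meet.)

E

R ∨ W = W
D ∧ E = E
W ∧ E = E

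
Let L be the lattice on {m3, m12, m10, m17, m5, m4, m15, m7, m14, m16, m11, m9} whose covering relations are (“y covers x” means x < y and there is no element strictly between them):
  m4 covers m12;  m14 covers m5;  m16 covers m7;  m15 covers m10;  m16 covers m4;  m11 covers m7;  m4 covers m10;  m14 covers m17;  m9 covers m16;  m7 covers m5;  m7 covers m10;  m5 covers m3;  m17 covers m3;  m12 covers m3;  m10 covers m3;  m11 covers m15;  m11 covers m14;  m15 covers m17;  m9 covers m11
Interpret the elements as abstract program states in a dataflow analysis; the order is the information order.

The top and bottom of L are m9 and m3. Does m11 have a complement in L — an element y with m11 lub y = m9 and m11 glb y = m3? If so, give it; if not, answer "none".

m12

Need y with m11 ∨ y = m9 and m11 ∧ y = m3.
Checking each element gives: m12.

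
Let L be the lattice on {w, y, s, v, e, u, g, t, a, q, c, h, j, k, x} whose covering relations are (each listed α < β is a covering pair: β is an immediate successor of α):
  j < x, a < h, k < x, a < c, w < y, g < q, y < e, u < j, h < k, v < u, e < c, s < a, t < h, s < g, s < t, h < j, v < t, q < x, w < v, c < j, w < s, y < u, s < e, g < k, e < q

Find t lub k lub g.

Common upper bounds of {t, k, g}: k, x.
The least among these is k.

k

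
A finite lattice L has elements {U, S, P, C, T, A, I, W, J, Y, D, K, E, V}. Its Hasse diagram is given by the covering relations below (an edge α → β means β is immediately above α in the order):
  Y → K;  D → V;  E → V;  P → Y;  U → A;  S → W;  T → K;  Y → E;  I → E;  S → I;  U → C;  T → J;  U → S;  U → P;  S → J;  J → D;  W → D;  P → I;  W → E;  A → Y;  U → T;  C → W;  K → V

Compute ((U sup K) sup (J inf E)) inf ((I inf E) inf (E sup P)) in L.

U ∨ K = K
J ∧ E = S
K ∨ S = V
I ∧ E = I
E ∨ P = E
I ∧ E = I
V ∧ I = I

I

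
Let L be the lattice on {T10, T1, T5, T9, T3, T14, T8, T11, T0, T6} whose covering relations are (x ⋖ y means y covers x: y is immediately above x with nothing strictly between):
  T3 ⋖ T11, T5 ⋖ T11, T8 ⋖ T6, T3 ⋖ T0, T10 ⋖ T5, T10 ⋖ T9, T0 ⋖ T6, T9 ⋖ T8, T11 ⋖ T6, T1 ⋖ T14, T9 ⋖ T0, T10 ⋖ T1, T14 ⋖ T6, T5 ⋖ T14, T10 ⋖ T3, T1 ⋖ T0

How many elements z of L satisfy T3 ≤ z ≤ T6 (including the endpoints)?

The interval [T3, T6] = {T0, T11, T3, T6}, which has 4 elements.

4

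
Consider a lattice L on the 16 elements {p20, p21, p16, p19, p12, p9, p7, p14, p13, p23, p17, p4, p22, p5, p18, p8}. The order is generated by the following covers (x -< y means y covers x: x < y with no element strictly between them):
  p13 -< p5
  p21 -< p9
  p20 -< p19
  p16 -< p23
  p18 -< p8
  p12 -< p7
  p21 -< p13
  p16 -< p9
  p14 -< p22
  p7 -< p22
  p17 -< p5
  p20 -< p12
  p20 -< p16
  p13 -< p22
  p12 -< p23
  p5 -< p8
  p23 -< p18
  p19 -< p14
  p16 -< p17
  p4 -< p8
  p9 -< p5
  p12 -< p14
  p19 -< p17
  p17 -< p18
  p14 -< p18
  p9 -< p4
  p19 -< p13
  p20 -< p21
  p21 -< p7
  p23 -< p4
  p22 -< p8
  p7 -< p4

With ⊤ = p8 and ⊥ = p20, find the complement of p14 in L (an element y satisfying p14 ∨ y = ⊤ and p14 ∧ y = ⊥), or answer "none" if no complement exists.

p9

Need y with p14 ∨ y = p8 and p14 ∧ y = p20.
Checking each element gives: p9.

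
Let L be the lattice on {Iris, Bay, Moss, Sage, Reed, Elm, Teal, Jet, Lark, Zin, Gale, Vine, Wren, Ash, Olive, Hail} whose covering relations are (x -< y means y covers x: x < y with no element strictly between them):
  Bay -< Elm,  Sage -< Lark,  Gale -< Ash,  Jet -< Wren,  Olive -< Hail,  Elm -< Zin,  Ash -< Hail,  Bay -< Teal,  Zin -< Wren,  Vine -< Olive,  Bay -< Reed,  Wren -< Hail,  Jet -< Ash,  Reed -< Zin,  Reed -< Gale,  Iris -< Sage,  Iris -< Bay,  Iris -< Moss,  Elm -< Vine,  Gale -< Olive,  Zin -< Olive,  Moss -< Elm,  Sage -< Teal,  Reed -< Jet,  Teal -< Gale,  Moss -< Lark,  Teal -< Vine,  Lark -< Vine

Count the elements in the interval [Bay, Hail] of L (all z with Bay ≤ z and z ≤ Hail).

The interval [Bay, Hail] = {Ash, Bay, Elm, Gale, Hail, Jet, Olive, Reed, Teal, Vine, Wren, Zin}, which has 12 elements.

12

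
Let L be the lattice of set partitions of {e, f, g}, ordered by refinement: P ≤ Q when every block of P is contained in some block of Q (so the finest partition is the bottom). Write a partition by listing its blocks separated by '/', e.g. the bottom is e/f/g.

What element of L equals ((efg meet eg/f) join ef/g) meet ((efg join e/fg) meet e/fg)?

e/fg

efg ∧ eg/f = eg/f
eg/f ∨ ef/g = efg
efg ∨ e/fg = efg
efg ∧ e/fg = e/fg
efg ∧ e/fg = e/fg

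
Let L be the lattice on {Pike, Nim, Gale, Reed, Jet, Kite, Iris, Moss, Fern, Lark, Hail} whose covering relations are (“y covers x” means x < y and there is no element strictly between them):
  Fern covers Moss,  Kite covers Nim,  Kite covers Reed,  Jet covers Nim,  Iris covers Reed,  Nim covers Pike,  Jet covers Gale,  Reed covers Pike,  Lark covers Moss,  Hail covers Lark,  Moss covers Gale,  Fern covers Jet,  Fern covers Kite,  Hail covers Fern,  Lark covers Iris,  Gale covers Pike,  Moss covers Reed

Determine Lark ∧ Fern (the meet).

Moss

Common lower bounds of {Lark, Fern}: Gale, Moss, Pike, Reed.
The greatest among these is Moss.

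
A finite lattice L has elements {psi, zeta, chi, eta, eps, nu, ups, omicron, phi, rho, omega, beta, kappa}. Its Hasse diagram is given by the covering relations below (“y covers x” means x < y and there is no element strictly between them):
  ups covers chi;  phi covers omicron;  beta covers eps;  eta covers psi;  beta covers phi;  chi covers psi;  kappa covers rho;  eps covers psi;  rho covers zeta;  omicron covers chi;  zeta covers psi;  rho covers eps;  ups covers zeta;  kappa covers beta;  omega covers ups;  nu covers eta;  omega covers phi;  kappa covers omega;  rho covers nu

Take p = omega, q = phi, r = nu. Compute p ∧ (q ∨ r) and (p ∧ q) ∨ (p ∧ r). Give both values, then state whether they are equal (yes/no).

omega; phi; no

q ∨ r = kappa, so p ∧ (q ∨ r) = omega ∧ kappa = omega.
p ∧ q = phi and p ∧ r = psi, so (p ∧ q) ∨ (p ∧ r) = phi ∨ psi = phi.
Equal: no.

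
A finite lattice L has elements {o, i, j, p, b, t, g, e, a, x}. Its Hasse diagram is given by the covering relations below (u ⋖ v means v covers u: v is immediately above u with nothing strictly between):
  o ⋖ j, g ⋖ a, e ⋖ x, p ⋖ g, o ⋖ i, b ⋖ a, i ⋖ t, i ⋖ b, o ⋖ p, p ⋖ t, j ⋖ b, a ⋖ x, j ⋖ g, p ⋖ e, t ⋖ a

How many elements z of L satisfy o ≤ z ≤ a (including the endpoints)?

The interval [o, a] = {a, b, g, i, j, o, p, t}, which has 8 elements.

8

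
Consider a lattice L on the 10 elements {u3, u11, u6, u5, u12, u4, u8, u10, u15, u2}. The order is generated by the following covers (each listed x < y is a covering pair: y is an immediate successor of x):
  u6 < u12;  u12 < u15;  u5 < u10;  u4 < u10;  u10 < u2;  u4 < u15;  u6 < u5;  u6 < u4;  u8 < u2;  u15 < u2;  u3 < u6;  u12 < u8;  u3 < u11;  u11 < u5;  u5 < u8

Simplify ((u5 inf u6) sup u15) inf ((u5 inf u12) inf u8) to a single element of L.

u6

u5 ∧ u6 = u6
u6 ∨ u15 = u15
u5 ∧ u12 = u6
u6 ∧ u8 = u6
u15 ∧ u6 = u6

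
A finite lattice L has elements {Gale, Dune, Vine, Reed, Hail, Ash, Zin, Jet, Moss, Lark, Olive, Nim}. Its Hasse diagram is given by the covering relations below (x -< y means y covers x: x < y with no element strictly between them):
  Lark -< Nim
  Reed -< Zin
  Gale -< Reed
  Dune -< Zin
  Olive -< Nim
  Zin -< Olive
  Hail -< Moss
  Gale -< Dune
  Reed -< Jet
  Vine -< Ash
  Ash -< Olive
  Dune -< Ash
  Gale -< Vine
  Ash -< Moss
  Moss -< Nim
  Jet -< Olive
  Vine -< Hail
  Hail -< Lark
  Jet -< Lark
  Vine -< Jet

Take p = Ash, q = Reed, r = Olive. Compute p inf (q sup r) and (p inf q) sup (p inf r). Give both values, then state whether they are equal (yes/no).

Ash; Ash; yes

q sup r = Olive, so p inf (q sup r) = Ash inf Olive = Ash.
p inf q = Gale and p inf r = Ash, so (p inf q) sup (p inf r) = Gale sup Ash = Ash.
Equal: yes.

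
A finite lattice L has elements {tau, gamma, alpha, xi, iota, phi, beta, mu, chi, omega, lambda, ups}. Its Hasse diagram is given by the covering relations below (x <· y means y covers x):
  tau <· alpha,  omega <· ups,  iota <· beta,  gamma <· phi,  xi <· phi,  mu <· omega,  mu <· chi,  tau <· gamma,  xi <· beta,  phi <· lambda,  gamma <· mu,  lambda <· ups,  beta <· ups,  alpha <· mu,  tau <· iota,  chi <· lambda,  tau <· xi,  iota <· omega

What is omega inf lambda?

mu

Common lower bounds of {omega, lambda}: alpha, gamma, mu, tau.
The greatest among these is mu.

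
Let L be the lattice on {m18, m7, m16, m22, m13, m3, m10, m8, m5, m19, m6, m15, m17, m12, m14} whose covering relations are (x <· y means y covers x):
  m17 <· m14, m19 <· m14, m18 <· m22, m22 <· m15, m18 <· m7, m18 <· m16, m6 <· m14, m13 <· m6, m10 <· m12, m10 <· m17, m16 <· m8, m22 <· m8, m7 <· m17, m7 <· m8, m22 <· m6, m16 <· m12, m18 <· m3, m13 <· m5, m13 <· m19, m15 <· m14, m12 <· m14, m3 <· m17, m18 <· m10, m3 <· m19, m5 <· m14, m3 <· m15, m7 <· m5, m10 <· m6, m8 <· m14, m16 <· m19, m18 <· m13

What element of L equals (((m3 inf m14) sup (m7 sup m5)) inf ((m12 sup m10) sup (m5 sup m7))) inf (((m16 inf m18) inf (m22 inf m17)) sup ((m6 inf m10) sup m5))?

m3 ∧ m14 = m3
m7 ∨ m5 = m5
m3 ∨ m5 = m14
m12 ∨ m10 = m12
m5 ∨ m7 = m5
m12 ∨ m5 = m14
m14 ∧ m14 = m14
m16 ∧ m18 = m18
m22 ∧ m17 = m18
m18 ∧ m18 = m18
m6 ∧ m10 = m10
m10 ∨ m5 = m14
m18 ∨ m14 = m14
m14 ∧ m14 = m14

m14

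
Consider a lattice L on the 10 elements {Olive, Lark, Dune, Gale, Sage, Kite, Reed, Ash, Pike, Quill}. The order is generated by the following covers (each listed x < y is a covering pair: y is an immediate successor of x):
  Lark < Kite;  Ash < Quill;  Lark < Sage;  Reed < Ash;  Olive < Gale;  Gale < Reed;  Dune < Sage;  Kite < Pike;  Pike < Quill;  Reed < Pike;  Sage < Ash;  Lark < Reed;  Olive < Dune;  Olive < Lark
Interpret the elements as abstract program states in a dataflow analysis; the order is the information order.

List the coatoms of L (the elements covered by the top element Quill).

Ash, Pike

The coatoms are exactly the elements covered by Quill: Ash, Pike.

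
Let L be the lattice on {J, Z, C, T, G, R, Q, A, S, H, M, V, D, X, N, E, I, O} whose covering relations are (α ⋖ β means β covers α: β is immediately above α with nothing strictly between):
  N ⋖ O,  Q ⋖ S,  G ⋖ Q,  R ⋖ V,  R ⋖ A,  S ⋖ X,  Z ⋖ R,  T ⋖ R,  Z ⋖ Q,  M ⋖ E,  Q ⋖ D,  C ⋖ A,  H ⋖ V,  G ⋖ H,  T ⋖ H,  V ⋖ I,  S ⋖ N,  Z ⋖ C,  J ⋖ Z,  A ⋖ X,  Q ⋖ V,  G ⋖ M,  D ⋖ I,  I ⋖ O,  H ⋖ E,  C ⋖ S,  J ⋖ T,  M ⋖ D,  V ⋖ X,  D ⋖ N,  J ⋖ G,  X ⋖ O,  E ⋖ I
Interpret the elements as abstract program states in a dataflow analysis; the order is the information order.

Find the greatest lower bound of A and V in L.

Common lower bounds of {A, V}: J, R, T, Z.
The greatest among these is R.

R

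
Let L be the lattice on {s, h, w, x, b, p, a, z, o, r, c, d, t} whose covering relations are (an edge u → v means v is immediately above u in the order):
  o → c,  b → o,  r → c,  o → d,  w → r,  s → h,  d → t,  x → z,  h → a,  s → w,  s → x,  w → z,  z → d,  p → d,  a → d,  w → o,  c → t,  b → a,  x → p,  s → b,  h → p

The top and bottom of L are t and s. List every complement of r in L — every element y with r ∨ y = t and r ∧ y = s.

a, h, p, x

Need y with r ∨ y = t and r ∧ y = s.
Checking each element gives: a, h, p, x.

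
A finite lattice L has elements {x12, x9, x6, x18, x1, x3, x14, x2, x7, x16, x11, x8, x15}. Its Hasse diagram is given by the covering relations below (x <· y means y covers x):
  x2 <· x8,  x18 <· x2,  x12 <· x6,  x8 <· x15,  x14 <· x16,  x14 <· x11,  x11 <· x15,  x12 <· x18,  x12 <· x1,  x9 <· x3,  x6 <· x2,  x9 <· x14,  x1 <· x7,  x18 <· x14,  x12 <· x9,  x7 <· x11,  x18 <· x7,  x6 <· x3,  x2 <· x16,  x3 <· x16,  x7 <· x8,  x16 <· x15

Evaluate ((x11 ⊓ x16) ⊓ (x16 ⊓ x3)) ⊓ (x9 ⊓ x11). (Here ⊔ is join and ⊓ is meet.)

x9

x11 ∧ x16 = x14
x16 ∧ x3 = x3
x14 ∧ x3 = x9
x9 ∧ x11 = x9
x9 ∧ x9 = x9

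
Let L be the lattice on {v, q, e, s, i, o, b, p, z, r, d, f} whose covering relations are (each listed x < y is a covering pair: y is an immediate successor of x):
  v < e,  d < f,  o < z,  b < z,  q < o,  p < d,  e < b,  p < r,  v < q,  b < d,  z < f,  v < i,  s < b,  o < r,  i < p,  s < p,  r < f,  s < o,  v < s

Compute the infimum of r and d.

Common lower bounds of {r, d}: i, p, s, v.
The greatest among these is p.

p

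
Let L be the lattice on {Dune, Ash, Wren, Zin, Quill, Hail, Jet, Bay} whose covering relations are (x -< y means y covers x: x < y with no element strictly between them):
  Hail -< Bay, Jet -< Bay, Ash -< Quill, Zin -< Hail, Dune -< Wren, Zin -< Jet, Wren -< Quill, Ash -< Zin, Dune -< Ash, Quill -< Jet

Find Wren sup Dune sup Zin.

Jet

Common upper bounds of {Wren, Dune, Zin}: Bay, Jet.
The least among these is Jet.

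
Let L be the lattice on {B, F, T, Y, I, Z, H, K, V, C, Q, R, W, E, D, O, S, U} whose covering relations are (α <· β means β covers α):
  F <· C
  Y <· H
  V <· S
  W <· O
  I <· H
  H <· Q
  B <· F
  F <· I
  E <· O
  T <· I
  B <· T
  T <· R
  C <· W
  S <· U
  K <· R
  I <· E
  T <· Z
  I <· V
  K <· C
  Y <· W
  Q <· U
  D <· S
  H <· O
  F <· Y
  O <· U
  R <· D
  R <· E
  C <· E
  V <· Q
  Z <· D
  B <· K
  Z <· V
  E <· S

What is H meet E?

Common lower bounds of {H, E}: B, F, I, T.
The greatest among these is I.

I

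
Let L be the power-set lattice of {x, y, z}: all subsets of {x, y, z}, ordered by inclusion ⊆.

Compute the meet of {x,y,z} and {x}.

{x}

Under ⊆, meet is intersection: {x,y,z} ∩ {x} = {x}.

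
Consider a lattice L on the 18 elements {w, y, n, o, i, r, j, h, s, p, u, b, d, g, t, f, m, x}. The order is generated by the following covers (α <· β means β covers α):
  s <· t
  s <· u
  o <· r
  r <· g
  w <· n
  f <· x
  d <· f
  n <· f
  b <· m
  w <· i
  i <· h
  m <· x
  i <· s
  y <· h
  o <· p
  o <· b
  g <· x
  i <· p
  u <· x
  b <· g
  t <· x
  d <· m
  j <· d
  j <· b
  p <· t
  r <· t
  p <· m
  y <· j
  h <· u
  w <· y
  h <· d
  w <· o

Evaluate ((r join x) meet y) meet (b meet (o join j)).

y

r ∨ x = x
x ∧ y = y
o ∨ j = b
b ∧ b = b
y ∧ b = y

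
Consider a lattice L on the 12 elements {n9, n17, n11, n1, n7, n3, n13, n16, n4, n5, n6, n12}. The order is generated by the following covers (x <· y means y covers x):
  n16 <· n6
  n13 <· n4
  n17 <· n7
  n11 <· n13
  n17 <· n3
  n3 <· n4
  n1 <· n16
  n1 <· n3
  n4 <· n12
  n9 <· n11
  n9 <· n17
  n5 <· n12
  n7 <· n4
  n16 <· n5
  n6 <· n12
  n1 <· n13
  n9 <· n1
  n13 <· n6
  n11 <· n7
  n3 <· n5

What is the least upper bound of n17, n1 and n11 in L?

Common upper bounds of {n17, n1, n11}: n12, n4.
The least among these is n4.

n4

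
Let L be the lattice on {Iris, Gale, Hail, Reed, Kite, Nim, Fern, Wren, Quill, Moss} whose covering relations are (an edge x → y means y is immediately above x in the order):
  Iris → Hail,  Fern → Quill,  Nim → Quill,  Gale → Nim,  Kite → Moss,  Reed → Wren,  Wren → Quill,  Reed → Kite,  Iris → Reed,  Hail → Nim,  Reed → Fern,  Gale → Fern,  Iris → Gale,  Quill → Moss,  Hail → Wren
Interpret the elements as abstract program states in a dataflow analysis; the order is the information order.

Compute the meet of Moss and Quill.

Quill

Common lower bounds of {Moss, Quill}: Fern, Gale, Hail, Iris, Nim, Quill, Reed, Wren.
The greatest among these is Quill.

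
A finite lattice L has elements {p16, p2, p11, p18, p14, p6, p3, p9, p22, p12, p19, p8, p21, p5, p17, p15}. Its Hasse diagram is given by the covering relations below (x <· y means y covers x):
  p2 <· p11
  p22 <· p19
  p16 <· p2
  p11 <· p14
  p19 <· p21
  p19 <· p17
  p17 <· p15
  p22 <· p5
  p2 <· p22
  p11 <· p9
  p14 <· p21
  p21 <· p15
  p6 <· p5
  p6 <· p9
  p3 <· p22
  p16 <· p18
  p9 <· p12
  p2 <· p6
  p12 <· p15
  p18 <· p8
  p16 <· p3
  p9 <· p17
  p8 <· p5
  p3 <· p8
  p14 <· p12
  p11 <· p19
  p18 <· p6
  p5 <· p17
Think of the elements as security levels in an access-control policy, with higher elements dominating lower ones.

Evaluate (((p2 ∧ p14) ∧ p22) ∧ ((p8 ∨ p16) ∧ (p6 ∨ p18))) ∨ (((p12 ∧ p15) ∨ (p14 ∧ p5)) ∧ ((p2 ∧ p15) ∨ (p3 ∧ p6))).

p2

p2 ∧ p14 = p2
p2 ∧ p22 = p2
p8 ∨ p16 = p8
p6 ∨ p18 = p6
p8 ∧ p6 = p18
p2 ∧ p18 = p16
p12 ∧ p15 = p12
p14 ∧ p5 = p2
p12 ∨ p2 = p12
p2 ∧ p15 = p2
p3 ∧ p6 = p16
p2 ∨ p16 = p2
p12 ∧ p2 = p2
p16 ∨ p2 = p2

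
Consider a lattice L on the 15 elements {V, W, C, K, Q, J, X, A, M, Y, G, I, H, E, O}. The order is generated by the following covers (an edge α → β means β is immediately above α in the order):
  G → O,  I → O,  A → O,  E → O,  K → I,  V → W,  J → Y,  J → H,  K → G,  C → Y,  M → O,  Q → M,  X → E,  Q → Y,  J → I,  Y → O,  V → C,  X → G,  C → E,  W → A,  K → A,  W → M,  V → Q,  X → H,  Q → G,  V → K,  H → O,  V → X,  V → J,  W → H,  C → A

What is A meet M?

W

Common lower bounds of {A, M}: V, W.
The greatest among these is W.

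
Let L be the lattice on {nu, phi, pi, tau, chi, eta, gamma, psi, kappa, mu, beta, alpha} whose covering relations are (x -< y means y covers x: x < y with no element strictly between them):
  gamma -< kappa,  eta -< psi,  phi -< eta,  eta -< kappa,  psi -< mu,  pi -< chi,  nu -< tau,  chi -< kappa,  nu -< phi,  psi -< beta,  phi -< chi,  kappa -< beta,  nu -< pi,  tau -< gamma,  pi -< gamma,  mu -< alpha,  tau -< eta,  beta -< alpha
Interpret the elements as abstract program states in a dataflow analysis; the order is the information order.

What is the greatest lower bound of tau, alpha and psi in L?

tau

Common lower bounds of {tau, alpha, psi}: nu, tau.
The greatest among these is tau.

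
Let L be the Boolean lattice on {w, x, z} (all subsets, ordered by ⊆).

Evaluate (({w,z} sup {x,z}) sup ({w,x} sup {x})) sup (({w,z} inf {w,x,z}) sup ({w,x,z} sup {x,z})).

{w,z} ∨ {x,z} = {w,x,z}
{w,x} ∨ {x} = {w,x}
{w,x,z} ∨ {w,x} = {w,x,z}
{w,z} ∧ {w,x,z} = {w,z}
{w,x,z} ∨ {x,z} = {w,x,z}
{w,z} ∨ {w,x,z} = {w,x,z}
{w,x,z} ∨ {w,x,z} = {w,x,z}

{w,x,z}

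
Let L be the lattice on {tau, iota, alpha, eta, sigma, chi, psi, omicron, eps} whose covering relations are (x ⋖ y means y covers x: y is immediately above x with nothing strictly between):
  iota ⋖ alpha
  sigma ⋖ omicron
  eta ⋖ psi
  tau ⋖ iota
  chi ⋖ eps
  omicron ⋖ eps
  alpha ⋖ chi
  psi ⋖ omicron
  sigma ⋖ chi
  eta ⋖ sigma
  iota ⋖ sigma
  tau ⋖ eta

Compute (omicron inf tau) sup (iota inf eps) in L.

iota

omicron ∧ tau = tau
iota ∧ eps = iota
tau ∨ iota = iota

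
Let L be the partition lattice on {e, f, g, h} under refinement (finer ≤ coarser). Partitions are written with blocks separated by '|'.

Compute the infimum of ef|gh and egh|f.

e|f|gh

The meet (common refinement) of ef|gh and egh|f intersects blocks pairwise, giving e|f|gh.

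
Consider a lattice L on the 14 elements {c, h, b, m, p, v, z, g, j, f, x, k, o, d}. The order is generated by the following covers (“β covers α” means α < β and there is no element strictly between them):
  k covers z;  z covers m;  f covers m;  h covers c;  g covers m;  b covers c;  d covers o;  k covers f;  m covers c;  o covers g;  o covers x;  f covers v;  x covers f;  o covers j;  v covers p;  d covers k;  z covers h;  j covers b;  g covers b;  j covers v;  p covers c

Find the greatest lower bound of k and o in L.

f

Common lower bounds of {k, o}: c, f, m, p, v.
The greatest among these is f.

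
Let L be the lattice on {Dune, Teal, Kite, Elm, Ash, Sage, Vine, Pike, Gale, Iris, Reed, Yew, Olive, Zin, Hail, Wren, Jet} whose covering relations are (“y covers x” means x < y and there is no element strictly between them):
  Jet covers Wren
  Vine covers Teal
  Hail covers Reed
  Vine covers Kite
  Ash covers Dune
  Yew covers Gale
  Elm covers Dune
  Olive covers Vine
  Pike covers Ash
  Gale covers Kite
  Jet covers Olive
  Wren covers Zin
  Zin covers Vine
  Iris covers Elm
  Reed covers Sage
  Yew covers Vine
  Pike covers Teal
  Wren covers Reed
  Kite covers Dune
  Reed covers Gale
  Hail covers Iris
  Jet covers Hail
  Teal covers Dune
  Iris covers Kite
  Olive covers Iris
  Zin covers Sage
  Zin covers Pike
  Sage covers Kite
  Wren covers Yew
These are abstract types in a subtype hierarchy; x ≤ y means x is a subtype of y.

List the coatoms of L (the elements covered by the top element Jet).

The coatoms are exactly the elements covered by Jet: Hail, Olive, Wren.

Hail, Olive, Wren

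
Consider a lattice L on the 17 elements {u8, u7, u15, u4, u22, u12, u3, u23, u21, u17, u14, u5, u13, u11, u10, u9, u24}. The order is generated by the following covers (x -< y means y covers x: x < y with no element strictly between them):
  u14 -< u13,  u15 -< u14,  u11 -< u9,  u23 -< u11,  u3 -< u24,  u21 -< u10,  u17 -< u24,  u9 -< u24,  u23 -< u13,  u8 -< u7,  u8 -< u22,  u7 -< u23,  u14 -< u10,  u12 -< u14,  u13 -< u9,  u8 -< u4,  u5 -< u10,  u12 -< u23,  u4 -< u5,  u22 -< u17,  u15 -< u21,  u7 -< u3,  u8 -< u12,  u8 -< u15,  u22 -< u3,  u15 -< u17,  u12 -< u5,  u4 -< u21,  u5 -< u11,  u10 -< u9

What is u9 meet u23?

u23

Common lower bounds of {u9, u23}: u12, u23, u7, u8.
The greatest among these is u23.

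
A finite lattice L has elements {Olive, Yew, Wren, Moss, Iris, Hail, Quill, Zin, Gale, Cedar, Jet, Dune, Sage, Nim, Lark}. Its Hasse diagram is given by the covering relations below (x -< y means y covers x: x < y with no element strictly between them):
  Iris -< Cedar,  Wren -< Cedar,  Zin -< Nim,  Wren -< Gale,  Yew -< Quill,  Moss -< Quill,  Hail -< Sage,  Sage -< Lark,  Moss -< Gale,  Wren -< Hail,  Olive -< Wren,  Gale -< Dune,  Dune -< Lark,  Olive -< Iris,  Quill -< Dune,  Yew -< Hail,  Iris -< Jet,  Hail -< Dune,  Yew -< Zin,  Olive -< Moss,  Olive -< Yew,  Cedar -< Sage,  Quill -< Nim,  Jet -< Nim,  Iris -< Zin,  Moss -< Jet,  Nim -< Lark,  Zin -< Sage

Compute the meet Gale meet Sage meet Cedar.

Wren

Common lower bounds of {Gale, Sage, Cedar}: Olive, Wren.
The greatest among these is Wren.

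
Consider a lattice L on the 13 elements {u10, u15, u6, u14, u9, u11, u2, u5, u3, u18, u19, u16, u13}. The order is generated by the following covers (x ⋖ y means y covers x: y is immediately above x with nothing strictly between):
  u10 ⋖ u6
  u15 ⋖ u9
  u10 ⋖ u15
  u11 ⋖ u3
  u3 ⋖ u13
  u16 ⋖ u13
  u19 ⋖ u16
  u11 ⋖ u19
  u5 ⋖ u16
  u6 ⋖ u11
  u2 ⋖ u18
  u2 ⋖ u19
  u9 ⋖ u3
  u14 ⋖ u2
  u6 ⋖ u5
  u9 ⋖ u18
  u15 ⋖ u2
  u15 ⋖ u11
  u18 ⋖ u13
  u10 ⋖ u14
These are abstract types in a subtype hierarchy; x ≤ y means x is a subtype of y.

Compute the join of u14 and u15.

u2

Common upper bounds of {u14, u15}: u13, u16, u18, u19, u2.
The least among these is u2.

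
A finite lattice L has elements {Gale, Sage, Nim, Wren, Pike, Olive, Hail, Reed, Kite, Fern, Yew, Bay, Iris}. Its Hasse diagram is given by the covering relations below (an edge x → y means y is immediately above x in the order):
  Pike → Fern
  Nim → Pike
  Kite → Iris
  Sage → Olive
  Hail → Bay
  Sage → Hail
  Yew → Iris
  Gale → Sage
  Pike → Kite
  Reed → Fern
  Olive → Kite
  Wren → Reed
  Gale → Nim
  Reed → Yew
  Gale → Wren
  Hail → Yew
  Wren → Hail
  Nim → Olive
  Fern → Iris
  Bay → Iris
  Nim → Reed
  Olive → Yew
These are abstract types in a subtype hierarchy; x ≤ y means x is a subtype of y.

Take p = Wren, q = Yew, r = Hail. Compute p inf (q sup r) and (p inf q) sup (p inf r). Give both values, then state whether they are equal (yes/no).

q sup r = Yew, so p inf (q sup r) = Wren inf Yew = Wren.
p inf q = Wren and p inf r = Wren, so (p inf q) sup (p inf r) = Wren sup Wren = Wren.
Equal: yes.

Wren; Wren; yes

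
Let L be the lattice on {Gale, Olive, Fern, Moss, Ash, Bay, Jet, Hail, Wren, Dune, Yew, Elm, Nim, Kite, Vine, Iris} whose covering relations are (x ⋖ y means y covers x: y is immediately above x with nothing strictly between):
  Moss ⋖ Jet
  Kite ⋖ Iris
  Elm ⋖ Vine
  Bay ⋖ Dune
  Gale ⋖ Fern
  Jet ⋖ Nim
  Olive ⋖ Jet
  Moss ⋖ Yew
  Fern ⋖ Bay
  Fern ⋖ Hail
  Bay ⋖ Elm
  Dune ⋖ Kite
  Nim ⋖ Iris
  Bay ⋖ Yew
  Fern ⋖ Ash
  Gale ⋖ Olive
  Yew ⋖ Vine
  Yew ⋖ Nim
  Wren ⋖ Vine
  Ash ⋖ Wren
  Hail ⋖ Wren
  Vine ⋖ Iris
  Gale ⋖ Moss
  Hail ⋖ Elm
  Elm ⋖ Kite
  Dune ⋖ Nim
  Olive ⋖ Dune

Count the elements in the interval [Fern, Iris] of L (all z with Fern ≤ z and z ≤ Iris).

12

The interval [Fern, Iris] = {Ash, Bay, Dune, Elm, Fern, Hail, Iris, Kite, Nim, Vine, Wren, Yew}, which has 12 elements.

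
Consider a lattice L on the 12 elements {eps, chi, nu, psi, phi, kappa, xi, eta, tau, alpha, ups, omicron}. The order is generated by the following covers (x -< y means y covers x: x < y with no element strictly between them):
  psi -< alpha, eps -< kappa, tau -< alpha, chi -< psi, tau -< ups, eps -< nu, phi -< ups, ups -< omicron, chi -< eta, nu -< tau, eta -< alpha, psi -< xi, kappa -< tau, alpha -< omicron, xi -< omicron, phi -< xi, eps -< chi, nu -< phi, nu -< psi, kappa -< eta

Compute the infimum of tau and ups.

Common lower bounds of {tau, ups}: eps, kappa, nu, tau.
The greatest among these is tau.

tau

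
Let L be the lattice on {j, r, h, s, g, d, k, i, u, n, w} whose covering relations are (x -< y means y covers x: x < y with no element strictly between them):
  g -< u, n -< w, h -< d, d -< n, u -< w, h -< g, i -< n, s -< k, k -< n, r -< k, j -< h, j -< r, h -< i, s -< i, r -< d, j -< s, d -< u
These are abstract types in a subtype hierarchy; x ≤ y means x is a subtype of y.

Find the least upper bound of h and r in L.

Common upper bounds of {h, r}: d, n, u, w.
The least among these is d.

d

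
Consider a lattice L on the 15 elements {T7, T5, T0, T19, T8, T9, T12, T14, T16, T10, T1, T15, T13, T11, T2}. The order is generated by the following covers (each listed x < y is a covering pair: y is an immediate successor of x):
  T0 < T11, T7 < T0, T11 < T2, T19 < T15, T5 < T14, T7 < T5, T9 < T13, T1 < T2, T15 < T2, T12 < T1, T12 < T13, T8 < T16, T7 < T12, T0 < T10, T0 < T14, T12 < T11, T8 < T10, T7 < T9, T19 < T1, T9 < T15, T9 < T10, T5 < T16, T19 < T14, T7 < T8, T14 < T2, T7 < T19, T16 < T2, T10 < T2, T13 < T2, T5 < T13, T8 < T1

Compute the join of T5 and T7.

T5

Common upper bounds of {T5, T7}: T13, T14, T16, T2, T5.
The least among these is T5.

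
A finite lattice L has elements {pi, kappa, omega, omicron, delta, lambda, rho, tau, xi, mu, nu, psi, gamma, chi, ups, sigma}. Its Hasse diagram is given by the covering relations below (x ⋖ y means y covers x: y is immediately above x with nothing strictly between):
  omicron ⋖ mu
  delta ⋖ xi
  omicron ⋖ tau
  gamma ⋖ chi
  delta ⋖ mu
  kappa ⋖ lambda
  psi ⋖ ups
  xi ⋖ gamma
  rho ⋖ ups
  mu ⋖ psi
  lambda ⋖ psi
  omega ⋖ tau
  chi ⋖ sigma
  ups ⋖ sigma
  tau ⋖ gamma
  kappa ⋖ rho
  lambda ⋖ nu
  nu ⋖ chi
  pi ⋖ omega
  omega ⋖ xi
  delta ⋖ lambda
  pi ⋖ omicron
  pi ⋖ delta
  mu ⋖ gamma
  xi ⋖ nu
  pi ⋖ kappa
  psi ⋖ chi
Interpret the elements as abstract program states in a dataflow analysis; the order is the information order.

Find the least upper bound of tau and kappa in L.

Common upper bounds of {tau, kappa}: chi, sigma.
The least among these is chi.

chi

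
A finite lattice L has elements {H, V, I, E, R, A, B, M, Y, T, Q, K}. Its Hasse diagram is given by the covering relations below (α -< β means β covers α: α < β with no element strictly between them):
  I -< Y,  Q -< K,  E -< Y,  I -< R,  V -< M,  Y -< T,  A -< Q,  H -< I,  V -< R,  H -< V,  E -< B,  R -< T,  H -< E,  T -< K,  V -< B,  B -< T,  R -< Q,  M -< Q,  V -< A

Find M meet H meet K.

H

Common lower bounds of {M, H, K}: H.
The greatest among these is H.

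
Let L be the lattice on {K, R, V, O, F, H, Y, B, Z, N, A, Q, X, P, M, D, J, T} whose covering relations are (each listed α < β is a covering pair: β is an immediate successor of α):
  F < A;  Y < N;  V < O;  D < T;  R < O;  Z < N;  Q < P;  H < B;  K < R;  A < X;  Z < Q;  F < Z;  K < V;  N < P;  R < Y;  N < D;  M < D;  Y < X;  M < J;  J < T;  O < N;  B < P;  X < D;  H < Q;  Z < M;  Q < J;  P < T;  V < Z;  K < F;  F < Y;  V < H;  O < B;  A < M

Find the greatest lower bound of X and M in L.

Common lower bounds of {X, M}: A, F, K.
The greatest among these is A.

A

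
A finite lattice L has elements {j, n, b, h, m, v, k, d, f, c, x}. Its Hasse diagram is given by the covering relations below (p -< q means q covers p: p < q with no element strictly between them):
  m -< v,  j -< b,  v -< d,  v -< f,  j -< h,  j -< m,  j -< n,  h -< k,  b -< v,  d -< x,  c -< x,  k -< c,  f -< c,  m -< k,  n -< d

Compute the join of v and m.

v

Common upper bounds of {v, m}: c, d, f, v, x.
The least among these is v.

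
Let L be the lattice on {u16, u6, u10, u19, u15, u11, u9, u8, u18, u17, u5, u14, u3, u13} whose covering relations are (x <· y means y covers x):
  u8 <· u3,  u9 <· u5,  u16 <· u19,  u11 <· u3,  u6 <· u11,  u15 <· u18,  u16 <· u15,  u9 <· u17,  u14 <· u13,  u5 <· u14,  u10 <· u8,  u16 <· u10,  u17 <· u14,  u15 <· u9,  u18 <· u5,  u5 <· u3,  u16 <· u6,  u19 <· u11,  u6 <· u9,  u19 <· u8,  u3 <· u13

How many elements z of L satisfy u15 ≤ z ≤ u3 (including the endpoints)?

5

The interval [u15, u3] = {u15, u18, u3, u5, u9}, which has 5 elements.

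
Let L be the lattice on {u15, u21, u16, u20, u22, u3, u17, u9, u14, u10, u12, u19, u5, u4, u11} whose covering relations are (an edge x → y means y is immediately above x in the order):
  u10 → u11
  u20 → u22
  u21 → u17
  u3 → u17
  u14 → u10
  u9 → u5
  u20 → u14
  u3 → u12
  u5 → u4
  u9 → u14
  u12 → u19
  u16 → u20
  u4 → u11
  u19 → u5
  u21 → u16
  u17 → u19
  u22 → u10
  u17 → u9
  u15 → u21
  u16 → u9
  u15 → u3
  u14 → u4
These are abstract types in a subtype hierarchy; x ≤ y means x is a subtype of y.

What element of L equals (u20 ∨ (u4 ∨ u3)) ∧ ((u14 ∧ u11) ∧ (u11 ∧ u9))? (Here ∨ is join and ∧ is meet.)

u9

u4 ∨ u3 = u4
u20 ∨ u4 = u4
u14 ∧ u11 = u14
u11 ∧ u9 = u9
u14 ∧ u9 = u9
u4 ∧ u9 = u9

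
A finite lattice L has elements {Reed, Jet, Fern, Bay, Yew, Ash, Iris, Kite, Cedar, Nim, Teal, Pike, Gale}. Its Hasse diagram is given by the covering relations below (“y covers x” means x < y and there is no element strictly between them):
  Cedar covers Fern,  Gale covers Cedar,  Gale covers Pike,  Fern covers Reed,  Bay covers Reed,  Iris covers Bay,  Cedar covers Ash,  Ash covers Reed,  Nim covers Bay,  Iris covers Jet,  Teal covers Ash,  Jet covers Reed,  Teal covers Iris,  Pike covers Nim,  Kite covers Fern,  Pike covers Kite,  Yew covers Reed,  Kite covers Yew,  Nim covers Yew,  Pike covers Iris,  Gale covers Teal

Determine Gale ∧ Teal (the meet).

Teal

Common lower bounds of {Gale, Teal}: Ash, Bay, Iris, Jet, Reed, Teal.
The greatest among these is Teal.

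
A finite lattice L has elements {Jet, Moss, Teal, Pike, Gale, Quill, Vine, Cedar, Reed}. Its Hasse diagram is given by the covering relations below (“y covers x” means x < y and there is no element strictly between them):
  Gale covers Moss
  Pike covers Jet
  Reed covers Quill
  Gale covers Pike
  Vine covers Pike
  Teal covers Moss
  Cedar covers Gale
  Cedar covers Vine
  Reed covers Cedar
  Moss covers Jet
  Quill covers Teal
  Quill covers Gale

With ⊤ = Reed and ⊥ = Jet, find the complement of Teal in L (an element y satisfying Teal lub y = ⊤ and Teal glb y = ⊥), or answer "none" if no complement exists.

Vine

Need y with Teal ∨ y = Reed and Teal ∧ y = Jet.
Checking each element gives: Vine.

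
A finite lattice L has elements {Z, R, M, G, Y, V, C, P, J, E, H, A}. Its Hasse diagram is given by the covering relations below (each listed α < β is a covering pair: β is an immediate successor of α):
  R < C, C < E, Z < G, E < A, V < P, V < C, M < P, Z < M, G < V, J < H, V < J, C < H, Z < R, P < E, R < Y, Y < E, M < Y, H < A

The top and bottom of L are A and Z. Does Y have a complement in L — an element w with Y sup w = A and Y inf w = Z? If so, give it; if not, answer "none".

Need w with Y ∨ w = A and Y ∧ w = Z.
Checking each element gives: J.

J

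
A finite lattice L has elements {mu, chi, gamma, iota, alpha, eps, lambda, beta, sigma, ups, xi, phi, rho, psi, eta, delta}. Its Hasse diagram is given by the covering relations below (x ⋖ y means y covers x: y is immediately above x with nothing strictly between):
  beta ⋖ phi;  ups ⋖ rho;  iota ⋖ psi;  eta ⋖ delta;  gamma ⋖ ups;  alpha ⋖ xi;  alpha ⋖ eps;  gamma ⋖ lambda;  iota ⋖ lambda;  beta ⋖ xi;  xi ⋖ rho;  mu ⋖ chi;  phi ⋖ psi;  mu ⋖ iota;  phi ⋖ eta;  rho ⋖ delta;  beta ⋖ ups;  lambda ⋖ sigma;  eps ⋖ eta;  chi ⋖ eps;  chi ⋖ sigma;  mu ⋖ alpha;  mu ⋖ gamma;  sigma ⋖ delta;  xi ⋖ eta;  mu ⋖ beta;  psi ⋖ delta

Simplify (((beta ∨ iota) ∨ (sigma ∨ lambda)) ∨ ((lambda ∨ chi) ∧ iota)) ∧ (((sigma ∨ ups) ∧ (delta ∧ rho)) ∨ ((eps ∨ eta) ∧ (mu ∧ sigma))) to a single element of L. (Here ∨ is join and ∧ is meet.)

rho

beta ∨ iota = psi
sigma ∨ lambda = sigma
psi ∨ sigma = delta
lambda ∨ chi = sigma
sigma ∧ iota = iota
delta ∨ iota = delta
sigma ∨ ups = delta
delta ∧ rho = rho
delta ∧ rho = rho
eps ∨ eta = eta
mu ∧ sigma = mu
eta ∧ mu = mu
rho ∨ mu = rho
delta ∧ rho = rho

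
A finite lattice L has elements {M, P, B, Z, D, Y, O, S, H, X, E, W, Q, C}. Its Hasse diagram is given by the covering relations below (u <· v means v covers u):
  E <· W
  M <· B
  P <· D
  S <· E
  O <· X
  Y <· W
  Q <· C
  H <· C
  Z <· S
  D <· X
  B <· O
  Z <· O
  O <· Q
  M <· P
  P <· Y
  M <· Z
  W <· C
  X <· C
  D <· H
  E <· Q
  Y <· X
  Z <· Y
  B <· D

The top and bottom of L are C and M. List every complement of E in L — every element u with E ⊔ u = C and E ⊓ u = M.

Need u with E ∨ u = C and E ∧ u = M.
Checking each element gives: D, H.

D, H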